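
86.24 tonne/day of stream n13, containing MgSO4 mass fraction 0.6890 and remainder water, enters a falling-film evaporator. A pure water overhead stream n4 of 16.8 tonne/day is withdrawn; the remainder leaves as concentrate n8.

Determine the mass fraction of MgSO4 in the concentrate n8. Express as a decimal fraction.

MgSO4 is not removed: 86.24×0.689 = 59.419 tonne/day of MgSO4 enters n8.
Concentrate = 86.24 − 16.8 = 69.44 tonne/day.
Mass fraction = 59.419/69.44 = 0.8557.

0.8557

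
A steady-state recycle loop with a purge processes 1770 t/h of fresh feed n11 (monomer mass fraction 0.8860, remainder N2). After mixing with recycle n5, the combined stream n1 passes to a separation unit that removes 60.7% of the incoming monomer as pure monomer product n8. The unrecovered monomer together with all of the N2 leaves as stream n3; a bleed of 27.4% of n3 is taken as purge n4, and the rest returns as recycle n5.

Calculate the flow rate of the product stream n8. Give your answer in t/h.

1332 t/h

monomer in n1: m_A = 1770×0.886 + (1−0.274)·(1−0.607)·m_A, so m_A = 1568.2/0.7147 = 2194.3 t/h.
Product n8 = 0.607×2194.3 = 1331.9 t/h.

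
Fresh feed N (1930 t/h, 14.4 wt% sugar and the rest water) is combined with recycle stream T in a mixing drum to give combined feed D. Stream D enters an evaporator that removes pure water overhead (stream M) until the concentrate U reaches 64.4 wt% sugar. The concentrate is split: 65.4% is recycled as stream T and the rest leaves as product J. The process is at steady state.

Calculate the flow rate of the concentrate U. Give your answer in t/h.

Overall sugar balance (none leaves overhead): sugar in fresh feed = sugar in product, i.e. 1930×0.144 = (1−0.654)·U·0.644.
U = 277.92/(0.644×0.346) = 1247.3 t/h.

1247 t/h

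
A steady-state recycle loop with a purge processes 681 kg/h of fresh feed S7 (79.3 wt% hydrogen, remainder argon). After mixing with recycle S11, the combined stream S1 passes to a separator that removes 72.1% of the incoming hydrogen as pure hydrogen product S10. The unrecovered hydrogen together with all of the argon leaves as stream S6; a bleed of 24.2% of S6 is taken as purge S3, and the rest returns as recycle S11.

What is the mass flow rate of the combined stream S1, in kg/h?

argon enters only via S7 and leaves only via the purge: 681×0.207 = 0.242×(argon in S6), and the separator passes all argon, so argon in S1 = argon in S6 = 582.51 kg/h.
hydrogen in S1: m_A = 681×0.793 + (1−0.242)·(1−0.721)·m_A, so m_A = 540.03/0.7885 = 684.87 kg/h.
S1 = 684.87 + 582.51 = 1267.4 kg/h.

1267 kg/h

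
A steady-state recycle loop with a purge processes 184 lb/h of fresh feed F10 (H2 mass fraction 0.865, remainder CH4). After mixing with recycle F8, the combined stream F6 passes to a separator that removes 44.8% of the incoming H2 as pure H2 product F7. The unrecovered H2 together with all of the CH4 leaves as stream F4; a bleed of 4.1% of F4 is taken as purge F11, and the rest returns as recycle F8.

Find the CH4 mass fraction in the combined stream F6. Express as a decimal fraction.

CH4 enters only via F10 and leaves only via the purge: 184×0.135 = 0.041×(CH4 in F4), and the separator passes all CH4, so CH4 in F6 = CH4 in F4 = 605.85 lb/h.
H2 in F6: m_A = 184×0.865 + (1−0.041)·(1−0.448)·m_A, so m_A = 159.16/0.4706 = 338.18 lb/h.
F6 = 338.18 + 605.85 = 944.04 lb/h.
CH4 fraction in F6 = 605.85/944.04 = 0.642.

0.642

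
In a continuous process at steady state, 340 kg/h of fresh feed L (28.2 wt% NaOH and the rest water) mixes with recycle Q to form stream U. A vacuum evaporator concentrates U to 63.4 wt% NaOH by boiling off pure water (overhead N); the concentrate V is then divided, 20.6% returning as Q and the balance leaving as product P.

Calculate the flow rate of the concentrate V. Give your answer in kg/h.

Overall NaOH balance (none leaves overhead): NaOH in fresh feed = NaOH in product, i.e. 340×0.282 = (1−0.206)·V·0.634.
V = 95.88/(0.634×0.794) = 190.47 kg/h.

190.5 kg/h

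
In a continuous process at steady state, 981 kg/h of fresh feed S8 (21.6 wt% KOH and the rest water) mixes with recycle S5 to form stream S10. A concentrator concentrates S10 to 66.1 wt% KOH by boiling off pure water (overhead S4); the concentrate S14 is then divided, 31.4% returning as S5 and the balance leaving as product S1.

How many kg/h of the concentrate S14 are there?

467.3 kg/h

Overall KOH balance (none leaves overhead): KOH in fresh feed = KOH in product, i.e. 981×0.216 = (1−0.314)·S14·0.661.
S14 = 211.9/(0.661×0.686) = 467.3 kg/h.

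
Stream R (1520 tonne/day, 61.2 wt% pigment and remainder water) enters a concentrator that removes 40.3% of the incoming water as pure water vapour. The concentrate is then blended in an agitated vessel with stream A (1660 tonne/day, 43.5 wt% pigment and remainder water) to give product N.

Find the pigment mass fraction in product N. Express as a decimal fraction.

0.562

Vapour removed = 0.403×0.388×1520 = 237.67 tonne/day; concentrate = 1282.3 tonne/day.
pigment reaching the mixer = 930.24 (from concentrate) + 1660×0.435 = 1652.3 tonne/day.
Product flow = 1282.3 + 1660 = 2942.3 tonne/day; pigment fraction = 0.562.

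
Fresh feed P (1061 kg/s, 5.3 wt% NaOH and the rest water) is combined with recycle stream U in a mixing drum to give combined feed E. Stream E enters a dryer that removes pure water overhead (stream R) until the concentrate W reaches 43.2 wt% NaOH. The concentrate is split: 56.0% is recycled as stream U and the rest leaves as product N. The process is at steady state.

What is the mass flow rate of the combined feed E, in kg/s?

1227 kg/s

Overall NaOH balance (none leaves overhead): NaOH in fresh feed = NaOH in product, i.e. 1061×0.053 = (1−0.560)·W·0.432.
W = 56.233/(0.432×0.440) = 295.84 kg/s.
Recycle U = 0.560×295.84 = 165.67 kg/s.
Combined feed E = 1061 + 165.67 = 1226.7 kg/s.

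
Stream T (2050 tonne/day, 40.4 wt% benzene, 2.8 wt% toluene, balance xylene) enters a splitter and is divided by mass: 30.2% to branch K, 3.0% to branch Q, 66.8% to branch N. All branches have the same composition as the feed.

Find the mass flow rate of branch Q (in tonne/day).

Branch Q flow = 0.030×2050 = 61.5 tonne/day.

61.5 tonne/day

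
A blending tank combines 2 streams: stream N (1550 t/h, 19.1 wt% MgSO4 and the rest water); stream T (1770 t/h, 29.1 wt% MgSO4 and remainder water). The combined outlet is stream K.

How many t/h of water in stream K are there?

water out = water in = 1550×0.809 + 1770×0.709 = 2508.9 t/h.

2509 t/h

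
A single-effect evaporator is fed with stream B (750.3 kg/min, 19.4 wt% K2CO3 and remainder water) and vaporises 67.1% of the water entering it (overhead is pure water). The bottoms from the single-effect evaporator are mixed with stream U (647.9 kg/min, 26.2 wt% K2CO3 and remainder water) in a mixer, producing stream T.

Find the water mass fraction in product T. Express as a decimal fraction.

Vapour removed = 0.671×0.806×750.3 = 405.78 kg/min; concentrate = 344.52 kg/min.
water reaching the mixer = 198.96 (from concentrate) + 647.9×0.738 = 677.11 kg/min.
Product flow = 344.52 + 647.9 = 992.42 kg/min; water fraction = 0.682.

0.682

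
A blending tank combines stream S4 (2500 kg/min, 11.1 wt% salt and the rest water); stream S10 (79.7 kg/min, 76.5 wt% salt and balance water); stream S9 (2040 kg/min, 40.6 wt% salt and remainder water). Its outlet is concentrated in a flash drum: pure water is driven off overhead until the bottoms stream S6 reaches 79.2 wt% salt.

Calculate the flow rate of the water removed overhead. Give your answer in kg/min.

salt entering = 2500×0.111 + 79.7×0.765 + 2040×0.406 = 1166.7 kg/min.
All salt reports to S6, so S6 = 1166.7/0.792 = 1473.1 kg/min.
Total feed = 4619.7 kg/min; overhead = 4619.7 − 1473.1 = 3146.6 kg/min.

3147 kg/min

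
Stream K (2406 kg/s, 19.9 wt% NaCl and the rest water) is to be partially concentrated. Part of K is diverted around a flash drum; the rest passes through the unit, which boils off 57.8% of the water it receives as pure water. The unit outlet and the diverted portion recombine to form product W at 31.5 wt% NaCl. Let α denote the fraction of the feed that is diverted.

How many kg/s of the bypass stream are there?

492.3 kg/s

All 2406×0.199 = 478.79 kg/s of NaCl reaches W, so W = 478.79/0.315 = 1520 kg/s and vapour = 886.02 kg/s.
The evaporator receives (1−α)·2406 of feed at 0.801 water and removes 0.578 of that water:
0.578×0.801×(1−α)×2406 = 886.02
(1−α) = 886.02/1113.9 = 0.7954;  α = 0.2046.
Bypass flow = 0.2046×2406 = 492.26 kg/s.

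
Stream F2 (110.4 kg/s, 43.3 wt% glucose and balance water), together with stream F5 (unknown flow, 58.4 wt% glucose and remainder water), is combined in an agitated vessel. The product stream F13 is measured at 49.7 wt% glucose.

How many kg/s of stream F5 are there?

Let F5 be the unknown flow. Total out = 110.4 + F5.
glucose balance: 47.803 + 0.584·F5 = 0.497·(110.4 + F5)
(0.584 − 0.497)·F5 = 0.497×110.4 − 47.803 = 7.0656
F5 = 7.0656 / 0.087 = 81.214 kg/s

81.21 kg/s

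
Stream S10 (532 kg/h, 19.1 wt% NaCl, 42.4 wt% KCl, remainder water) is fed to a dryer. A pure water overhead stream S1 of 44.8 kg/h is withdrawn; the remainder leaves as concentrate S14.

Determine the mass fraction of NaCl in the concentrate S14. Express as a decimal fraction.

0.209

NaCl is not removed: 532×0.191 = 101.61 kg/h of NaCl enters S14.
Concentrate = 532 − 44.8 = 487.2 kg/h.
Mass fraction = 101.61/487.2 = 0.209.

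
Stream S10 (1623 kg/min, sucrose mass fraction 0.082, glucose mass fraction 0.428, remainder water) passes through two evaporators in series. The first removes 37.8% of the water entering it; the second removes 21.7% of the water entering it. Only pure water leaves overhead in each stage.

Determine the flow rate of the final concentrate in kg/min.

1215 kg/min

water in feed = 1623×0.490 = 795.27 kg/min.
After stage 1: water left = (1−0.378)×795.27 = 494.66; stream total = 1322.4 kg/min.
After stage 2: water left = (1−0.217)×494.66 = 387.32; final concentrate = 1215 kg/min.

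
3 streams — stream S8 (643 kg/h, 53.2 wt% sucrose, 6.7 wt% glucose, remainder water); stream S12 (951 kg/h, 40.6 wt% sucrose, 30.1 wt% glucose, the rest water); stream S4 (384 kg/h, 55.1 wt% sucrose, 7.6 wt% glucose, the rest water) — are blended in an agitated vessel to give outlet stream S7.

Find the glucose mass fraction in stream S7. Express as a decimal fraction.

Total flow out = 643 + 951 + 384 = 1978 kg/h.
glucose in = 643×0.067 + 951×0.301 + 384×0.076 = 358.52 kg/h.
glucose mass fraction in S7 = 358.52/1978 = 0.181.

0.181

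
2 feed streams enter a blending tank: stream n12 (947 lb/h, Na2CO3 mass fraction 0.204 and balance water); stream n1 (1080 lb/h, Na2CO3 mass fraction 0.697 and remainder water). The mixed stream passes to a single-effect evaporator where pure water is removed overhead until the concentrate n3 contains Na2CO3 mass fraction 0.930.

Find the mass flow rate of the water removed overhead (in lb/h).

1010 lb/h

Na2CO3 entering = 947×0.204 + 1080×0.697 = 945.95 lb/h.
All Na2CO3 reports to n3, so n3 = 945.95/0.930 = 1017.1 lb/h.
Total feed = 2027 lb/h; overhead = 2027 − 1017.1 = 1009.9 lb/h.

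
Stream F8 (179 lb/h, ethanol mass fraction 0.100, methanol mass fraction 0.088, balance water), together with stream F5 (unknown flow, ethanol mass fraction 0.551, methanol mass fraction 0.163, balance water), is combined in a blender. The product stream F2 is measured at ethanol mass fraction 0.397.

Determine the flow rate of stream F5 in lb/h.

345.2 lb/h

Let F5 be the unknown flow. Total out = 179 + F5.
ethanol balance: 17.9 + 0.551·F5 = 0.397·(179 + F5)
(0.551 − 0.397)·F5 = 0.397×179 − 17.9 = 53.163
F5 = 53.163 / 0.154 = 345.21 lb/h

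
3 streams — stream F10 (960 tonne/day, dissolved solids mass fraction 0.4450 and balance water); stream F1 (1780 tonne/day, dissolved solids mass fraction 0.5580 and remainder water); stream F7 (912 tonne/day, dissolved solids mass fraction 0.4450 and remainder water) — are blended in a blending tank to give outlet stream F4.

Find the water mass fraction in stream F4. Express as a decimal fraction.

Total flow out = 960 + 1780 + 912 = 3652 tonne/day.
water in = 960×0.555 + 1780×0.442 + 912×0.555 = 1825.7 tonne/day.
water mass fraction in F4 = 1825.7/3652 = 0.4999.

0.4999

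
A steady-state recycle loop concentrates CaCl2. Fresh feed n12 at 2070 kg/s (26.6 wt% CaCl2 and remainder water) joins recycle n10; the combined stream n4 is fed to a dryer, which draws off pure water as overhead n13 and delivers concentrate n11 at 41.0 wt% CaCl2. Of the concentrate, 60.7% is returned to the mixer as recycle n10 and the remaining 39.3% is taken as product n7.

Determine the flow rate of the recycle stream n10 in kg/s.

2074 kg/s

Overall CaCl2 balance (none leaves overhead): CaCl2 in fresh feed = CaCl2 in product, i.e. 2070×0.266 = (1−0.607)·n11·0.410.
n11 = 550.62/(0.410×0.393) = 3417.2 kg/s.
Recycle n10 = 0.607×3417.2 = 2074.3 kg/s.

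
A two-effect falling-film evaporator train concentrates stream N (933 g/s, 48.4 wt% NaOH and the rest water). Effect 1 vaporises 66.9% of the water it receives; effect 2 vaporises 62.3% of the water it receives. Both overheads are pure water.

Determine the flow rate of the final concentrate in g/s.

511.6 g/s

water in feed = 933×0.516 = 481.43 g/s.
After stage 1: water left = (1−0.669)×481.43 = 159.35; stream total = 610.92 g/s.
After stage 2: water left = (1−0.623)×159.35 = 60.076; final concentrate = 511.65 g/s.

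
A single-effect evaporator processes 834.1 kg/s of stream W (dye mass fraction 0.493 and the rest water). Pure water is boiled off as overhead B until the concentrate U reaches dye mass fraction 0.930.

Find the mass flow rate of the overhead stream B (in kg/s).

391.9 kg/s

dye is conserved: 834.1×0.493 = 411.21 kg/s all reports to the concentrate.
Concentrate = 411.21/(target fraction) = 442.16 kg/s.
Overhead = 834.1 − 442.16 = 391.94 kg/s.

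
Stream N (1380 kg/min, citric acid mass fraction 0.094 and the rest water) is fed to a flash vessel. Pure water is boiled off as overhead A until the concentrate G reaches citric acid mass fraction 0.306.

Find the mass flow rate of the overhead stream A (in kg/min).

956.1 kg/min

citric acid is conserved: 1380×0.094 = 129.72 kg/min all reports to the concentrate.
Concentrate = 129.72/(target fraction) = 423.92 kg/min.
Overhead = 1380 − 423.92 = 956.08 kg/min.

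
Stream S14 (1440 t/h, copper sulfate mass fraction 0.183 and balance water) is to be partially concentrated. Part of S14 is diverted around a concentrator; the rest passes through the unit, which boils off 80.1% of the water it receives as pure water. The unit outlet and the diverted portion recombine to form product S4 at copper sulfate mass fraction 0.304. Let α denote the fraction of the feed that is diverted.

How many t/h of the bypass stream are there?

564.2 t/h

All 1440×0.183 = 263.52 t/h of copper sulfate reaches S4, so S4 = 263.52/0.304 = 866.84 t/h and vapour = 573.16 t/h.
The evaporator receives (1−α)·1440 of feed at 0.817 water and removes 0.801 of that water:
0.801×0.817×(1−α)×1440 = 573.16
(1−α) = 573.16/942.36 = 0.6082;  α = 0.3918.
Bypass flow = 0.3918×1440 = 564.17 t/h.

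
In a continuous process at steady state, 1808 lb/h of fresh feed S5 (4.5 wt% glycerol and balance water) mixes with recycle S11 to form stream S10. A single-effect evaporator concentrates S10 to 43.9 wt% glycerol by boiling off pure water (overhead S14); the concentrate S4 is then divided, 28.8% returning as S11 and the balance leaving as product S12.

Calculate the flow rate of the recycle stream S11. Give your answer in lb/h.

74.97 lb/h

Overall glycerol balance (none leaves overhead): glycerol in fresh feed = glycerol in product, i.e. 1808×0.045 = (1−0.288)·S4·0.439.
S4 = 81.36/(0.439×0.712) = 260.3 lb/h.
Recycle S11 = 0.288×260.3 = 74.965 lb/h.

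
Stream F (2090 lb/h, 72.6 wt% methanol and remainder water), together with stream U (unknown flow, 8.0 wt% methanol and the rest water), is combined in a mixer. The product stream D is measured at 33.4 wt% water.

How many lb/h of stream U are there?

Let U be the unknown flow. Total out = 2090 + U.
water balance: 572.66 + 0.920·U = 0.334·(2090 + U)
(0.920 − 0.334)·U = 0.334×2090 − 572.66 = 125.4
U = 125.4 / 0.586 = 213.99 lb/h

214 lb/h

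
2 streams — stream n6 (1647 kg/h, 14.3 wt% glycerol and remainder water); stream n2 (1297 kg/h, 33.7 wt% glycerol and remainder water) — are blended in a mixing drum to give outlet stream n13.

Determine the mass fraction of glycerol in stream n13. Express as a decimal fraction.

0.2285

Total flow out = 1647 + 1297 = 2944 kg/h.
glycerol in = 1647×0.143 + 1297×0.337 = 672.61 kg/h.
glycerol mass fraction in n13 = 672.61/2944 = 0.2285.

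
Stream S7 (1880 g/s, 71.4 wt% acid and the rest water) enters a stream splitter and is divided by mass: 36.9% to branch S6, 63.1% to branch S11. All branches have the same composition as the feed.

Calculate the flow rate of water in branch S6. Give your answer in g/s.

198.4 g/s

Branch S6 total = 0.369×1880 = 693.72 g/s.
water in S6 = 0.286×693.72 = 198.4 g/s.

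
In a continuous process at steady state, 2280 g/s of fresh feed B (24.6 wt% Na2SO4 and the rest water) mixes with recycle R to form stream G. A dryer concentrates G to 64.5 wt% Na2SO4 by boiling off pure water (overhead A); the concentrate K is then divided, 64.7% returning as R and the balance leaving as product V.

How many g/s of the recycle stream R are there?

Overall Na2SO4 balance (none leaves overhead): Na2SO4 in fresh feed = Na2SO4 in product, i.e. 2280×0.246 = (1−0.647)·K·0.645.
K = 560.88/(0.645×0.353) = 2463.4 g/s.
Recycle R = 0.647×2463.4 = 1593.8 g/s.

1594 g/s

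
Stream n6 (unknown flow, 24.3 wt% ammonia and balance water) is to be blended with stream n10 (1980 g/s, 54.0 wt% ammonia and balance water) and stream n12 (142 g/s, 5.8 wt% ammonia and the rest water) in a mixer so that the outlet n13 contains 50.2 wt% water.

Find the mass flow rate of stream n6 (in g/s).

81.1 g/s

Let n6 be the unknown flow. Total out = 2122 + n6.
water balance: 1044.6 + 0.757·n6 = 0.502·(2122 + n6)
(0.757 − 0.502)·n6 = 0.502×2122 − 1044.6 = 20.68
n6 = 20.68 / 0.255 = 81.098 g/s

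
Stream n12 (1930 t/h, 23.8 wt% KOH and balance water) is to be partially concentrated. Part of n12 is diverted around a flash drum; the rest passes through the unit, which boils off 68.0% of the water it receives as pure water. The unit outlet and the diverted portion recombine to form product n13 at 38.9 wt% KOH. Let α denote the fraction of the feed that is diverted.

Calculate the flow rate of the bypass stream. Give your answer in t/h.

484.2 t/h

All 1930×0.238 = 459.34 t/h of KOH reaches n13, so n13 = 459.34/0.389 = 1180.8 t/h and vapour = 749.18 t/h.
The evaporator receives (1−α)·1930 of feed at 0.762 water and removes 0.680 of that water:
0.680×0.762×(1−α)×1930 = 749.18
(1−α) = 749.18/1000 = 0.7491;  α = 0.2509.
Bypass flow = 0.2509×1930 = 484.16 t/h.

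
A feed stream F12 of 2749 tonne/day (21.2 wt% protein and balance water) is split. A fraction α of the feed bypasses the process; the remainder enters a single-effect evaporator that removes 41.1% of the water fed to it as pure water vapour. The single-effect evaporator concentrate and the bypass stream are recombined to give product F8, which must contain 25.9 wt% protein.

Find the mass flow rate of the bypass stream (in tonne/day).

1209 tonne/day

All 2749×0.212 = 582.79 tonne/day of protein reaches F8, so F8 = 582.79/0.259 = 2250.1 tonne/day and vapour = 498.85 tonne/day.
The evaporator receives (1−α)·2749 of feed at 0.788 water and removes 0.411 of that water:
0.411×0.788×(1−α)×2749 = 498.85
(1−α) = 498.85/890.31 = 0.5603;  α = 0.4397.
Bypass flow = 0.4397×2749 = 1208.7 tonne/day.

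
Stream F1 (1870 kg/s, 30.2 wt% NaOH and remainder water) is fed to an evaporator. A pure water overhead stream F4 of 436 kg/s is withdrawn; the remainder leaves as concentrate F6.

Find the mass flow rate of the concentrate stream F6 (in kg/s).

Concentrate = 1870 − 436 = 1434 kg/s.

1434 kg/s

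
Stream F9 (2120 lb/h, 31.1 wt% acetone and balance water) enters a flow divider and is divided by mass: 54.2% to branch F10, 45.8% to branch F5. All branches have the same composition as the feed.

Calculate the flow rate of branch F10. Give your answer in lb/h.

Branch F10 flow = 0.542×2120 = 1149 lb/h.

1149 lb/h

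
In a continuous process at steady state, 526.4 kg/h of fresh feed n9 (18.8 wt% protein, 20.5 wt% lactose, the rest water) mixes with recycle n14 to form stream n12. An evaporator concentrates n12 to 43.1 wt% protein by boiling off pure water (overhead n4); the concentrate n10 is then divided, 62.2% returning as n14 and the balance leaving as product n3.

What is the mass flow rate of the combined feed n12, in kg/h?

904.2 kg/h

Overall protein balance (none leaves overhead): protein in fresh feed = protein in product, i.e. 526.4×0.188 = (1−0.622)·n10·0.431.
n10 = 98.963/(0.431×0.378) = 607.44 kg/h.
Recycle n14 = 0.622×607.44 = 377.83 kg/h.
Combined feed n12 = 526.4 + 377.83 = 904.23 kg/h.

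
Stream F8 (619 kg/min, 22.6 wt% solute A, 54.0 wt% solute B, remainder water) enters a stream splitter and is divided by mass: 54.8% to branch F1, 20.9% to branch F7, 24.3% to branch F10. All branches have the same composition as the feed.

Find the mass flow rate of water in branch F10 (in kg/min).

35.2 kg/min

Branch F10 total = 0.243×619 = 150.42 kg/min.
water in F10 = 0.234×150.42 = 35.198 kg/min.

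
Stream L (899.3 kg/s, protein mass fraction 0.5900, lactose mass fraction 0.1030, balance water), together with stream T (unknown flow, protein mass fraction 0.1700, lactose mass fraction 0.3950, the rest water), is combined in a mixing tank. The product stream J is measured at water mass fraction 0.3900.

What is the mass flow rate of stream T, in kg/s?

Let T be the unknown flow. Total out = 899.3 + T.
water balance: 276.09 + 0.435·T = 0.390·(899.3 + T)
(0.435 − 0.390)·T = 0.390×899.3 − 276.09 = 74.642
T = 74.642 / 0.045 = 1658.7 kg/s

1659 kg/s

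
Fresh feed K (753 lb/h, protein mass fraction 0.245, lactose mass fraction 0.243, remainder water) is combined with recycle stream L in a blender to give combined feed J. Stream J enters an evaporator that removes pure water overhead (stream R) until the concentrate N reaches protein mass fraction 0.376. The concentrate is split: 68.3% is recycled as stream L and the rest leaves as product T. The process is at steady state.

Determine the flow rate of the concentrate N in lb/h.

1548 lb/h

Overall protein balance (none leaves overhead): protein in fresh feed = protein in product, i.e. 753×0.245 = (1−0.683)·N·0.376.
N = 184.48/(0.376×0.317) = 1547.8 lb/h.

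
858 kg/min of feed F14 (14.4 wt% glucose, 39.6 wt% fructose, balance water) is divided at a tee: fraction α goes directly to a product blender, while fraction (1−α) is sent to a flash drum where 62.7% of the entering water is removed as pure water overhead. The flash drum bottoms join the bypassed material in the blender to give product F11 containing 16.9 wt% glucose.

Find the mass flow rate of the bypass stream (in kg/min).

417.9 kg/min

All 858×0.144 = 123.55 kg/min of glucose reaches F11, so F11 = 123.55/0.169 = 731.08 kg/min and vapour = 126.92 kg/min.
The evaporator receives (1−α)·858 of feed at 0.460 water and removes 0.627 of that water:
0.627×0.460×(1−α)×858 = 126.92
(1−α) = 126.92/247.46 = 0.5129;  α = 0.4871.
Bypass flow = 0.4871×858 = 417.94 kg/min.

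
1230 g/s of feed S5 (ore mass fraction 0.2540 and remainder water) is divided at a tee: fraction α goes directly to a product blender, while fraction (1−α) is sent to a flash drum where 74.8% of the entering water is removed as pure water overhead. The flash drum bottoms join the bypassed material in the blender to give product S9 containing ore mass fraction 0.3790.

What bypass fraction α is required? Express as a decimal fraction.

All 1230×0.254 = 312.42 g/s of ore reaches S9, so S9 = 312.42/0.379 = 824.33 g/s and vapour = 405.67 g/s.
The evaporator receives (1−α)·1230 of feed at 0.746 water and removes 0.748 of that water:
0.748×0.746×(1−α)×1230 = 405.67
(1−α) = 405.67/686.35 = 0.5911;  α = 0.4089.

0.409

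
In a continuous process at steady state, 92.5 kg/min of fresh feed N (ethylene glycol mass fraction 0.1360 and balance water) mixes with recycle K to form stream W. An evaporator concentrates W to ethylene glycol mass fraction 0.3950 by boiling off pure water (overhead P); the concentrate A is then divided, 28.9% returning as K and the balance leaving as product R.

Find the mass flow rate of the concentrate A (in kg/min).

Overall ethylene glycol balance (none leaves overhead): ethylene glycol in fresh feed = ethylene glycol in product, i.e. 92.5×0.136 = (1−0.289)·A·0.395.
A = 12.58/(0.395×0.711) = 44.793 kg/min.

44.79 kg/min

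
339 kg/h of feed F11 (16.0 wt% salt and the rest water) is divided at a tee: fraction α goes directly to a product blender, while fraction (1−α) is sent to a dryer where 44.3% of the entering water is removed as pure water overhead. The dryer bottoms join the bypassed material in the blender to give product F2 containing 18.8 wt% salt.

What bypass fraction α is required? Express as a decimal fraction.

0.600

All 339×0.160 = 54.24 kg/h of salt reaches F2, so F2 = 54.24/0.188 = 288.51 kg/h and vapour = 50.489 kg/h.
The evaporator receives (1−α)·339 of feed at 0.840 water and removes 0.443 of that water:
0.443×0.840×(1−α)×339 = 50.489
(1−α) = 50.489/126.15 = 0.4002;  α = 0.5998.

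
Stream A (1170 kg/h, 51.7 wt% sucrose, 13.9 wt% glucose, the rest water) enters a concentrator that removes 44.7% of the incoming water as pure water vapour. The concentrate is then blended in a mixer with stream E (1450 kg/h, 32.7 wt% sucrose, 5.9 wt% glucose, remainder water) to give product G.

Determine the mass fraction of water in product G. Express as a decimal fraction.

0.456

Vapour removed = 0.447×0.344×1170 = 179.91 kg/h; concentrate = 990.09 kg/h.
water reaching the mixer = 222.57 (from concentrate) + 1450×0.614 = 1112.9 kg/h.
Product flow = 990.09 + 1450 = 2440.1 kg/h; water fraction = 0.456.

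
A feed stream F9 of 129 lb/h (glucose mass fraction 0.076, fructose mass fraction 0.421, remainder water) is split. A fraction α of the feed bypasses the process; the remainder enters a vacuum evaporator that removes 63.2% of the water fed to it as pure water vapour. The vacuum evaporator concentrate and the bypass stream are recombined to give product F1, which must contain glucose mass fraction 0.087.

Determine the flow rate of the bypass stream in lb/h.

All 129×0.076 = 9.804 lb/h of glucose reaches F1, so F1 = 9.804/0.087 = 112.69 lb/h and vapour = 16.31 lb/h.
The evaporator receives (1−α)·129 of feed at 0.503 water and removes 0.632 of that water:
0.632×0.503×(1−α)×129 = 16.31
(1−α) = 16.31/41.009 = 0.3977;  α = 0.6023.
Bypass flow = 0.6023×129 = 77.693 lb/h.

77.69 lb/h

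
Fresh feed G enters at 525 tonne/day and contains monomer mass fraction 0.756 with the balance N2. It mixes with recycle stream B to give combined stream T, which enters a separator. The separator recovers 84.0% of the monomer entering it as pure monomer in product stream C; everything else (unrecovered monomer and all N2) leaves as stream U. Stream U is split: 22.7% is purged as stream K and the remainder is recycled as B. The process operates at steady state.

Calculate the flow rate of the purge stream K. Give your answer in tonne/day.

N2 enters only via G and leaves only via the purge: 525×0.244 = 0.227×(N2 in U), and the separator passes all N2, so N2 in T = N2 in U = 564.32 tonne/day.
monomer in T: m_A = 525×0.756 + (1−0.227)·(1−0.840)·m_A, so m_A = 396.9/0.8763 = 452.92 tonne/day.
U = (1−0.840)×452.92 + 564.32 = 636.78 tonne/day.
Purge K = 0.227×636.78 = 144.55 tonne/day.

144.5 tonne/day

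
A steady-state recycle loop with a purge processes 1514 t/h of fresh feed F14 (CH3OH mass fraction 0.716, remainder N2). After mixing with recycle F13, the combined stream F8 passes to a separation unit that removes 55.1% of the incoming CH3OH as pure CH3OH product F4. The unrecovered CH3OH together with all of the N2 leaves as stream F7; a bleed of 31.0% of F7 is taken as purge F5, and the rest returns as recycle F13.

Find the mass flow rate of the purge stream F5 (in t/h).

648.6 t/h

N2 enters only via F14 and leaves only via the purge: 1514×0.284 = 0.310×(N2 in F7), and the separation unit passes all N2, so N2 in F8 = N2 in F7 = 1387 t/h.
CH3OH in F8: m_A = 1514×0.716 + (1−0.310)·(1−0.551)·m_A, so m_A = 1084/0.6902 = 1570.6 t/h.
F7 = (1−0.551)×1570.6 + 1387 = 2092.2 t/h.
Purge F5 = 0.310×2092.2 = 648.59 t/h.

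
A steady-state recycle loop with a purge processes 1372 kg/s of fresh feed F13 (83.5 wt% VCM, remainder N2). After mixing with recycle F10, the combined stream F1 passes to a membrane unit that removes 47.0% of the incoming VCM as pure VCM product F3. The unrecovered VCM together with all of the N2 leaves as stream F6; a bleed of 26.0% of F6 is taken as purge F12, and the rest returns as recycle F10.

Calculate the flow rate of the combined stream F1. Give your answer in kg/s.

N2 enters only via F13 and leaves only via the purge: 1372×0.165 = 0.260×(N2 in F6), and the membrane unit passes all N2, so N2 in F1 = N2 in F6 = 870.69 kg/s.
VCM in F1: m_A = 1372×0.835 + (1−0.260)·(1−0.470)·m_A, so m_A = 1145.6/0.6078 = 1884.9 kg/s.
F1 = 1884.9 + 870.69 = 2755.6 kg/s.

2756 kg/s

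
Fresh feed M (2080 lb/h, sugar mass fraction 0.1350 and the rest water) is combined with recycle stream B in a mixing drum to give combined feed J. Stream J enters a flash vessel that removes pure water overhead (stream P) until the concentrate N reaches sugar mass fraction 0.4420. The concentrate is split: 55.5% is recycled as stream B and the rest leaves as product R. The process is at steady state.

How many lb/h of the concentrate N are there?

Overall sugar balance (none leaves overhead): sugar in fresh feed = sugar in product, i.e. 2080×0.135 = (1−0.555)·N·0.442.
N = 280.8/(0.442×0.445) = 1427.6 lb/h.

1428 lb/h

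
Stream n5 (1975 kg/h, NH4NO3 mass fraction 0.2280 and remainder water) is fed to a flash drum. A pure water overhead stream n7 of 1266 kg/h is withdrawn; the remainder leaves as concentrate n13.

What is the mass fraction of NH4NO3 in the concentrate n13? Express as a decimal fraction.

0.6351

NH4NO3 is not removed: 1975×0.228 = 450.3 kg/h of NH4NO3 enters n13.
Concentrate = 1975 − 1266 = 709 kg/h.
Mass fraction = 450.3/709 = 0.6351.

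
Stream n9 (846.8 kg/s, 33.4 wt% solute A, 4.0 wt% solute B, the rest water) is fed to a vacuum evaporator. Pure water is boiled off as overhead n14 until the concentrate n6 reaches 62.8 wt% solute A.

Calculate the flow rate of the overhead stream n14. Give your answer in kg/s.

solute A is conserved: 846.8×0.334 = 282.83 kg/s all reports to the concentrate.
Concentrate = 282.83/(target fraction) = 450.37 kg/s.
Overhead = 846.8 − 450.37 = 396.43 kg/s.

396.4 kg/s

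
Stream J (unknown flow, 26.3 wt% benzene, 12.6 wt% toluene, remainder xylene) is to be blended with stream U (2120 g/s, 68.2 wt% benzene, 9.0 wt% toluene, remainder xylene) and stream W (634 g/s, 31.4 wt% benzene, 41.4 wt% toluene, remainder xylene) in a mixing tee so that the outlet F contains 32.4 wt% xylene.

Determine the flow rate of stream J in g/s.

824 g/s

Let J be the unknown flow. Total out = 2754 + J.
xylene balance: 655.81 + 0.611·J = 0.324·(2754 + J)
(0.611 − 0.324)·J = 0.324×2754 − 655.81 = 236.49
J = 236.49 / 0.287 = 824 g/s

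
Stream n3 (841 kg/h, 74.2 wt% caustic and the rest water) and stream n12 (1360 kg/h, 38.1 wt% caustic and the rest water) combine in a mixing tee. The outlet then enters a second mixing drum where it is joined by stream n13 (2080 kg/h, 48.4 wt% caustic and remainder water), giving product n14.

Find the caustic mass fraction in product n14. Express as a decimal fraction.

0.502

Overall, product flow = 4281 kg/h.
caustic in = 841×0.742 + 1360×0.381 + 2080×0.484 = 2148.9 kg/h.
caustic fraction in n14 = 0.502.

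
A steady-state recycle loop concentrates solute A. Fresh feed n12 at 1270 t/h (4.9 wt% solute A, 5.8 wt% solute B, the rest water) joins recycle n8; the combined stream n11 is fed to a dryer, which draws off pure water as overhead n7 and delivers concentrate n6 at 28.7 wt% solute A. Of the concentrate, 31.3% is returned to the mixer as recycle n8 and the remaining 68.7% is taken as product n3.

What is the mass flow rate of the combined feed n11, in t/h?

Overall solute A balance (none leaves overhead): solute A in fresh feed = solute A in product, i.e. 1270×0.049 = (1−0.313)·n6·0.287.
n6 = 62.23/(0.287×0.687) = 315.62 t/h.
Recycle n8 = 0.313×315.62 = 98.788 t/h.
Combined feed n11 = 1270 + 98.788 = 1368.8 t/h.

1369 t/h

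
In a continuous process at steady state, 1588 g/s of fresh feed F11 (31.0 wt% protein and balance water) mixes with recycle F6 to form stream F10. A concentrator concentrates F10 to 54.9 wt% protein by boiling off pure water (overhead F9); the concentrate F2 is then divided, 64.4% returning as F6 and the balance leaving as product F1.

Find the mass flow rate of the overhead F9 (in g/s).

Overall protein balance (none leaves overhead): protein in fresh feed = protein in product, i.e. 1588×0.310 = (1−0.644)·F2·0.549.
F2 = 492.28/(0.549×0.356) = 2518.8 g/s.
Recycle F6 = 0.644×2518.8 = 1622.1 g/s.
Combined feed F10 = 1588 + 1622.1 = 3210.1 g/s.
Overhead F9 = F10 − F2 = 3210.1 − 2518.8 = 691.32 g/s.

691.3 g/s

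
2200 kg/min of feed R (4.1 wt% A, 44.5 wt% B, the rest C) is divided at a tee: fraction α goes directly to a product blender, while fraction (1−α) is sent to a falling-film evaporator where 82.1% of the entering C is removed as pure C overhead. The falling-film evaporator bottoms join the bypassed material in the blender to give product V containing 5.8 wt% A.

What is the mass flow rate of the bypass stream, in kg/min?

All 2200×0.041 = 90.2 kg/min of A reaches V, so V = 90.2/0.058 = 1555.2 kg/min and vapour = 644.83 kg/min.
The evaporator receives (1−α)·2200 of feed at 0.514 C and removes 0.821 of that C:
0.821×0.514×(1−α)×2200 = 644.83
(1−α) = 644.83/928.39 = 0.6946;  α = 0.3054.
Bypass flow = 0.3054×2200 = 671.95 kg/min.

672 kg/min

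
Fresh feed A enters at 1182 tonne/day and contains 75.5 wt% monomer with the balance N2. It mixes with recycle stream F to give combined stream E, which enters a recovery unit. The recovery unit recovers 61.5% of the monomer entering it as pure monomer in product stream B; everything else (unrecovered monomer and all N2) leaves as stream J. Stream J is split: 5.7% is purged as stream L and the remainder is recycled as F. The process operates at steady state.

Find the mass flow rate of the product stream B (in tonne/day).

monomer in E: m_A = 1182×0.755 + (1−0.057)·(1−0.615)·m_A, so m_A = 892.41/0.6369 = 1401.1 tonne/day.
Product B = 0.615×1401.1 = 861.66 tonne/day.

861.7 tonne/day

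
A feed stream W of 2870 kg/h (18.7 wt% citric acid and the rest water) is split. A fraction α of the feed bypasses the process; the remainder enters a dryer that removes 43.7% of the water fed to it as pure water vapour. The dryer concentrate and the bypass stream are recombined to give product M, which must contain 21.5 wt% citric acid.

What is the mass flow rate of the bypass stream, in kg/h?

All 2870×0.187 = 536.69 kg/h of citric acid reaches M, so M = 536.69/0.215 = 2496.2 kg/h and vapour = 373.77 kg/h.
The evaporator receives (1−α)·2870 of feed at 0.813 water and removes 0.437 of that water:
0.437×0.813×(1−α)×2870 = 373.77
(1−α) = 373.77/1019.7 = 0.3666;  α = 0.6334.
Bypass flow = 0.6334×2870 = 1818 kg/h.

1818 kg/h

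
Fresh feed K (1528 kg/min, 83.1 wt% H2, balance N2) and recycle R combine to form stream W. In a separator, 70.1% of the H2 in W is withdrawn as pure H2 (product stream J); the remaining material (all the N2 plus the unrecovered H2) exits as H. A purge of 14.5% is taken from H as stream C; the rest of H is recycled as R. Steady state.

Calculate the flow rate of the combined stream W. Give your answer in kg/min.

3487 kg/min

N2 enters only via K and leaves only via the purge: 1528×0.169 = 0.145×(N2 in H), and the separator passes all N2, so N2 in W = N2 in H = 1780.9 kg/min.
H2 in W: m_A = 1528×0.831 + (1−0.145)·(1−0.701)·m_A, so m_A = 1269.8/0.7444 = 1705.9 kg/min.
W = 1705.9 + 1780.9 = 3486.8 kg/min.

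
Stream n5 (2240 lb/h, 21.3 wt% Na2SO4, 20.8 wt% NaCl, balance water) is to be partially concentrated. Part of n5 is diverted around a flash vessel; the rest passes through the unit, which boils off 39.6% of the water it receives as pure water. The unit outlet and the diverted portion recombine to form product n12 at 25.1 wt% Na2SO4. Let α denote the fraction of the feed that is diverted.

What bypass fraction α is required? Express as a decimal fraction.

0.340

All 2240×0.213 = 477.12 lb/h of Na2SO4 reaches n12, so n12 = 477.12/0.251 = 1900.9 lb/h and vapour = 339.12 lb/h.
The evaporator receives (1−α)·2240 of feed at 0.579 water and removes 0.396 of that water:
0.396×0.579×(1−α)×2240 = 339.12
(1−α) = 339.12/513.6 = 0.6603;  α = 0.3397.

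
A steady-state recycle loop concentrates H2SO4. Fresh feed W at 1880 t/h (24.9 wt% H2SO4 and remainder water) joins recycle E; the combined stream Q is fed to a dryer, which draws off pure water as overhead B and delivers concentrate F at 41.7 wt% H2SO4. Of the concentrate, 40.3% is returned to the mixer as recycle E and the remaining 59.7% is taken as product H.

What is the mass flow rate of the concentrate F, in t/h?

1880 t/h

Overall H2SO4 balance (none leaves overhead): H2SO4 in fresh feed = H2SO4 in product, i.e. 1880×0.249 = (1−0.403)·F·0.417.
F = 468.12/(0.417×0.597) = 1880.4 t/h.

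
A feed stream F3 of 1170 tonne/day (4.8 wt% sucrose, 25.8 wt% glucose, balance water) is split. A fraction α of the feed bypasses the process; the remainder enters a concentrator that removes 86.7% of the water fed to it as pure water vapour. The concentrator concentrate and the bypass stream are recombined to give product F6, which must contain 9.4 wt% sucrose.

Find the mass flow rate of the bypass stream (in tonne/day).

All 1170×0.048 = 56.16 tonne/day of sucrose reaches F6, so F6 = 56.16/0.094 = 597.45 tonne/day and vapour = 572.55 tonne/day.
The evaporator receives (1−α)·1170 of feed at 0.694 water and removes 0.867 of that water:
0.867×0.694×(1−α)×1170 = 572.55
(1−α) = 572.55/703.99 = 0.8133;  α = 0.1867.
Bypass flow = 0.1867×1170 = 218.44 tonne/day.

218.4 tonne/day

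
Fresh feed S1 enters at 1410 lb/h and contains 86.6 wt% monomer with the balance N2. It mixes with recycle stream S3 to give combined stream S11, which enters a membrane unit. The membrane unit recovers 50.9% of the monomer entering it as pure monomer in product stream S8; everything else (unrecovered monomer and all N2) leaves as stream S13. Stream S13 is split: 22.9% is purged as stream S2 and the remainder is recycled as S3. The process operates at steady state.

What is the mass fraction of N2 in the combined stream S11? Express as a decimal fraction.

0.296

N2 enters only via S1 and leaves only via the purge: 1410×0.134 = 0.229×(N2 in S13), and the membrane unit passes all N2, so N2 in S11 = N2 in S13 = 825.07 lb/h.
monomer in S11: m_A = 1410×0.866 + (1−0.229)·(1−0.509)·m_A, so m_A = 1221.1/0.6214 = 1964.9 lb/h.
S11 = 1964.9 + 825.07 = 2790 lb/h.
N2 fraction in S11 = 825.07/2790 = 0.296.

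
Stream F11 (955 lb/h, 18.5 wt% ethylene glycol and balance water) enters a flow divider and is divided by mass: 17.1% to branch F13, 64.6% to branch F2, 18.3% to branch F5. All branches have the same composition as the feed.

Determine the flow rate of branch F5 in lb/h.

174.8 lb/h

Branch F5 flow = 0.183×955 = 174.76 lb/h.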